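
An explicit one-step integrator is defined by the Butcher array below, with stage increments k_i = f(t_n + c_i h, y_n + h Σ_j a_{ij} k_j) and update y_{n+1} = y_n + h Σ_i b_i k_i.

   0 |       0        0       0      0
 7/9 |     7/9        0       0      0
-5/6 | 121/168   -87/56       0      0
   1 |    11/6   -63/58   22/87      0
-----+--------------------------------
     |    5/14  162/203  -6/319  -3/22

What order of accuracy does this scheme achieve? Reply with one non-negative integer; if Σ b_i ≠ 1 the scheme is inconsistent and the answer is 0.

4

b = (5/14, 162/203, -6/319, -3/22)
c = (0, 7/9, -5/6, 1)
Ac = (0, 0, -29/24, -19/18)
Σ b_i: 5/14·1 + 162/203·1 + (-6/319)·1 + (-3/22)·1 = 1 ✓
b·c: 162/203·7/9 + (-6/319)·(-5/6) + (-3/22)·1 = 1/2 ✓
b·c²: 162/203·49/81 + (-6/319)·25/36 + (-3/22)·1 = 1/3 ✓
b·Ac: (-6/319)·(-29/24) + (-3/22)·(-19/18) = 1/6 ✓
b·c³: 162/203·343/729 + (-6/319)·(-125/216) + (-3/22)·1 = 1/4 ✓
b·(c∘Ac): (-6/319)·145/144 + (-3/22)·(-19/18) = 1/8 ✓
b·Ac²: (-6/319)·(-203/216) + (-3/22)·(-13/27) = 1/12 ✓
b·A²c: (-3/22)·(-11/36) = 1/24 ✓; 4 stages ⇒ order 4.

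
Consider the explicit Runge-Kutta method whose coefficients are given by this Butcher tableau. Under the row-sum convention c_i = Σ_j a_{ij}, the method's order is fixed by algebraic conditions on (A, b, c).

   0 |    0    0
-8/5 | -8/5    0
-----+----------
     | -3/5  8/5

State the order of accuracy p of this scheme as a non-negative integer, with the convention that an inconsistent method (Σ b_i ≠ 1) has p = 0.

1

b = (-3/5, 8/5)
c = (0, -8/5)
Σ b_i: (-3/5)·1 + 8/5·1 = 1 ✓
b·c: 8/5·(-8/5) = -64/25 ≠ 1/2 ⇒ order 1.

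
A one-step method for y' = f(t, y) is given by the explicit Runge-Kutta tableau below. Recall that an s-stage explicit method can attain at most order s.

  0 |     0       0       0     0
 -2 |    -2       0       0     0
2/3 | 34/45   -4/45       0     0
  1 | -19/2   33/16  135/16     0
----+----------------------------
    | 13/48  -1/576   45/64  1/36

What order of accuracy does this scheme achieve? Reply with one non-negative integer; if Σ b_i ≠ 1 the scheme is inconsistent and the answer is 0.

b = (13/48, -1/576, 45/64, 1/36)
c = (0, -2, 2/3, 1)
Ac = (0, 0, 8/45, 3/2)
Σ b_i: 13/48·1 + (-1/576)·1 + 45/64·1 + 1/36·1 = 1 ✓
b·c: (-1/576)·(-2) + 45/64·2/3 + 1/36·1 = 1/2 ✓
b·c²: (-1/576)·4 + 45/64·4/9 + 1/36·1 = 1/3 ✓
b·Ac: 45/64·8/45 + 1/36·3/2 = 1/6 ✓
b·c³: (-1/576)·(-8) + 45/64·8/27 + 1/36·1 = 1/4 ✓
b·(c∘Ac): 45/64·16/135 + 1/36·3/2 = 1/8 ✓
b·Ac²: 45/64·(-16/45) + 1/36·12 = 1/12 ✓
b·A²c: 1/36·3/2 = 1/24 ✓; 4 stages ⇒ order 4.

4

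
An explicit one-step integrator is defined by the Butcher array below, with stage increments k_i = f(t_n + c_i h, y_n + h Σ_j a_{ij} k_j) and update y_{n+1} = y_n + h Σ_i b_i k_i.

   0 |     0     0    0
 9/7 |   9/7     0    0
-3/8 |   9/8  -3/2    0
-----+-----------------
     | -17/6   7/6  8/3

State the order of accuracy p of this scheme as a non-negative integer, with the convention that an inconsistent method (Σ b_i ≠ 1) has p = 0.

2

b = (-17/6, 7/6, 8/3)
c = (0, 9/7, -3/8)
Ac = (0, 0, -27/14)
Σ b_i: (-17/6)·1 + 7/6·1 + 8/3·1 = 1 ✓
b·c: 7/6·9/7 + 8/3·(-3/8) = 1/2 ✓
b·c²: 7/6·81/49 + 8/3·9/64 = 129/56 ≠ 1/3 ⇒ order 2.
b·Ac: 8/3·(-27/14) = -36/7 ≠ 1/6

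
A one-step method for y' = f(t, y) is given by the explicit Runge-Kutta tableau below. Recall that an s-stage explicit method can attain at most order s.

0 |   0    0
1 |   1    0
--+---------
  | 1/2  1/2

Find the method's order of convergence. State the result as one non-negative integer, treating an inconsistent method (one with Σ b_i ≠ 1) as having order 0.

2

b = (1/2, 1/2)
c = (0, 1)
Σ b_i: 1/2·1 + 1/2·1 = 1 ✓
b·c: 1/2·1 = 1/2 ✓; 2 stages ⇒ order 2.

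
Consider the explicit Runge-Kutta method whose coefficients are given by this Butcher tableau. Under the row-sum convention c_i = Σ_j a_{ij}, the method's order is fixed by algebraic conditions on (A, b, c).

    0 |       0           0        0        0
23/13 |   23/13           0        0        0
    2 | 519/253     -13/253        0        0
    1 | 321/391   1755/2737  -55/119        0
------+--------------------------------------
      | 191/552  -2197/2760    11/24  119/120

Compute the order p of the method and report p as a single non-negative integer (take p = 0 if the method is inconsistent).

b = (191/552, -2197/2760, 11/24, 119/120)
c = (0, 23/13, 2, 1)
Ac = (0, 0, -1/11, 25/119)
Σ b_i: 191/552·1 + (-2197/2760)·1 + 11/24·1 + 119/120·1 = 1 ✓
b·c: (-2197/2760)·23/13 + 11/24·2 + 119/120·1 = 1/2 ✓
b·c²: (-2197/2760)·529/169 + 11/24·4 + 119/120·1 = 1/3 ✓
b·Ac: 11/24·(-1/11) + 119/120·25/119 = 1/6 ✓
b·c³: (-2197/2760)·12167/2197 + 11/24·8 + 119/120·1 = 1/4 ✓
b·(c∘Ac): 11/24·(-2/11) + 119/120·25/119 = 1/8 ✓
b·Ac²: 11/24·(-23/143) + 119/120·35/221 = 1/12 ✓
b·A²c: 119/120·5/119 = 1/24 ✓; 4 stages ⇒ order 4.

4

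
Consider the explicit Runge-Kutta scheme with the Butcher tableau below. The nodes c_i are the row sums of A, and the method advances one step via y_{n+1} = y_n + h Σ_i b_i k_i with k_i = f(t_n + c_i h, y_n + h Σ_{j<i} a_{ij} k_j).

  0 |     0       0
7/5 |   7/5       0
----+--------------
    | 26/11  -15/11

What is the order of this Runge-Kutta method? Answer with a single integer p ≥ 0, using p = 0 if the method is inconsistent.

1

b = (26/11, -15/11)
c = (0, 7/5)
Σ b_i: 26/11·1 + (-15/11)·1 = 1 ✓
b·c: (-15/11)·7/5 = -21/11 ≠ 1/2 ⇒ order 1.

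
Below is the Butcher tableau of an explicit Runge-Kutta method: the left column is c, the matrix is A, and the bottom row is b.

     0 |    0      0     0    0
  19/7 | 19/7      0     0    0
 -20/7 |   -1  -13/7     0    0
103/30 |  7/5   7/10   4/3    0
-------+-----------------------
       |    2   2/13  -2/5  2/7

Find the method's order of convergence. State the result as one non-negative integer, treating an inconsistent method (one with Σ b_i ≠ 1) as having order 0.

b = (2, 2/13, -2/5, 2/7)
c = (0, 19/7, -20/7, 103/30)
Ac = (0, 0, -247/49, -401/210)
Σ b_i: 2·1 + 2/13·1 + (-2/5)·1 + 2/7·1 = 928/455 ≠ 1 ⇒ order 0.

0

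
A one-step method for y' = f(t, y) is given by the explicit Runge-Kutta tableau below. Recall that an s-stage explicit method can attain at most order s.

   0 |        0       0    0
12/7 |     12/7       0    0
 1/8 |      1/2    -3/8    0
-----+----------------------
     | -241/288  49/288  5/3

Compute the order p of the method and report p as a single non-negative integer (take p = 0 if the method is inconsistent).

2

b = (-241/288, 49/288, 5/3)
c = (0, 12/7, 1/8)
Ac = (0, 0, -9/14)
Σ b_i: (-241/288)·1 + 49/288·1 + 5/3·1 = 1 ✓
b·c: 49/288·12/7 + 5/3·1/8 = 1/2 ✓
b·c²: 49/288·144/49 + 5/3·1/64 = 101/192 ≠ 1/3 ⇒ order 2.
b·Ac: 5/3·(-9/14) = -15/14 ≠ 1/6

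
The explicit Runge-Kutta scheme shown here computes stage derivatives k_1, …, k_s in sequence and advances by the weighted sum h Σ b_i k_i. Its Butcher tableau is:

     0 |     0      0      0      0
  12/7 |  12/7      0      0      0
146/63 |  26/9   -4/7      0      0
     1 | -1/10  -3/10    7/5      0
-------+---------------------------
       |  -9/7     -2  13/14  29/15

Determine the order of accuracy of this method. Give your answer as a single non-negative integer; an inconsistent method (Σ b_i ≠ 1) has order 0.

b = (-9/7, -2, 13/14, 29/15)
c = (0, 12/7, 146/63, 1)
Ac = (0, 0, -48/49, 172/63)
Σ b_i: (-9/7)·1 + (-2)·1 + 13/14·1 + 29/15·1 = -89/210 ≠ 1 ⇒ order 0.

0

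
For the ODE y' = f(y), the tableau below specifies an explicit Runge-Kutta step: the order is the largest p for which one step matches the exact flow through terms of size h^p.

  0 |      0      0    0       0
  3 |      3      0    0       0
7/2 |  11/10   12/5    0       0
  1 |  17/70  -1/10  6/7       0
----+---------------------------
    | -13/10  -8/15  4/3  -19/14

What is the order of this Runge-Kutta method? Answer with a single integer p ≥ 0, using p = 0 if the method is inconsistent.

0

b = (-13/10, -8/15, 4/3, -19/14)
c = (0, 3, 7/2, 1)
Ac = (0, 0, 36/5, 27/10)
Σ b_i: (-13/10)·1 + (-8/15)·1 + 4/3·1 + (-19/14)·1 = -13/7 ≠ 1 ⇒ order 0.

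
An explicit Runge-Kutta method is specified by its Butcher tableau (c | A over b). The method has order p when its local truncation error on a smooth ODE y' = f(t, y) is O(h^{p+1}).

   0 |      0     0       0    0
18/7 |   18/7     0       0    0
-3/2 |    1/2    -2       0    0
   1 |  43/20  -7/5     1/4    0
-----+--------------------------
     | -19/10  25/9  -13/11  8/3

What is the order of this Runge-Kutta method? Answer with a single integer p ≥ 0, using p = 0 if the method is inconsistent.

b = (-19/10, 25/9, -13/11, 8/3)
c = (0, 18/7, -3/2, 1)
Ac = (0, 0, -36/7, -159/40)
Σ b_i: (-19/10)·1 + 25/9·1 + (-13/11)·1 + 8/3·1 = 2339/990 ≠ 1 ⇒ order 0.

0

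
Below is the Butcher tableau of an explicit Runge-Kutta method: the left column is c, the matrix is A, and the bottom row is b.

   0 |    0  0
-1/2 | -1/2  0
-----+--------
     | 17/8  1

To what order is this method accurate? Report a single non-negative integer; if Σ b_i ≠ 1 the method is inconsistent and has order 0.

b = (17/8, 1)
c = (0, -1/2)
Σ b_i: 17/8·1 + 1·1 = 25/8 ≠ 1 ⇒ order 0.

0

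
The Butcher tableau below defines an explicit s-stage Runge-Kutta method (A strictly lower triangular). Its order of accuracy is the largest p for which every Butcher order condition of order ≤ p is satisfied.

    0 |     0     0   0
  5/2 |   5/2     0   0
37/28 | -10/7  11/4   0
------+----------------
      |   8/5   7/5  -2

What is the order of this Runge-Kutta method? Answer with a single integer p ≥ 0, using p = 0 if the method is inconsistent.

b = (8/5, 7/5, -2)
c = (0, 5/2, 37/28)
Ac = (0, 0, 55/8)
Σ b_i: 8/5·1 + 7/5·1 + (-2)·1 = 1 ✓
b·c: 7/5·5/2 + (-2)·37/28 = 6/7 ≠ 1/2 ⇒ order 1.

1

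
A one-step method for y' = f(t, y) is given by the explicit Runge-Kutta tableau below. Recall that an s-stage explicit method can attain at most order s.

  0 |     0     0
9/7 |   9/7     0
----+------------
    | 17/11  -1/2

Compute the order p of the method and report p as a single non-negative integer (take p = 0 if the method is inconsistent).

0

b = (17/11, -1/2)
c = (0, 9/7)
Σ b_i: 17/11·1 + (-1/2)·1 = 23/22 ≠ 1 ⇒ order 0.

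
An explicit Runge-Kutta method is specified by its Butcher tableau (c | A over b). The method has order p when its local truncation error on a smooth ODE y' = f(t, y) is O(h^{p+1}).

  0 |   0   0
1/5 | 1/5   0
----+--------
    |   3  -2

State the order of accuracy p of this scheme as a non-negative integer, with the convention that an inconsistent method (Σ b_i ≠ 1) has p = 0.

b = (3, -2)
c = (0, 1/5)
Σ b_i: 3·1 + (-2)·1 = 1 ✓
b·c: (-2)·1/5 = -2/5 ≠ 1/2 ⇒ order 1.

1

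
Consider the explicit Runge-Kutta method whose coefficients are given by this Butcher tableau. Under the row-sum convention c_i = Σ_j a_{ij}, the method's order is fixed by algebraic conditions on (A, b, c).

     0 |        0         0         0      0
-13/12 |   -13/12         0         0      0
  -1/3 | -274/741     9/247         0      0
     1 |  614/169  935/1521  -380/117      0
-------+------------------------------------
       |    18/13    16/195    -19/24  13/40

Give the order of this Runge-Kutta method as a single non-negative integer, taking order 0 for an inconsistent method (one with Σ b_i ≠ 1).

4

b = (18/13, 16/195, -19/24, 13/40)
c = (0, -13/12, -1/3, 1)
Ac = (0, 0, -3/76, 5/12)
Σ b_i: 18/13·1 + 16/195·1 + (-19/24)·1 + 13/40·1 = 1 ✓
b·c: 16/195·(-13/12) + (-19/24)·(-1/3) + 13/40·1 = 1/2 ✓
b·c²: 16/195·169/144 + (-19/24)·1/9 + 13/40·1 = 1/3 ✓
b·Ac: (-19/24)·(-3/76) + 13/40·5/12 = 1/6 ✓
b·c³: 16/195·(-2197/1728) + (-19/24)·(-1/27) + 13/40·1 = 1/4 ✓
b·(c∘Ac): (-19/24)·1/76 + 13/40·5/12 = 1/8 ✓
b·Ac²: (-19/24)·13/304 + 13/40·75/208 = 1/12 ✓
b·A²c: 13/40·5/39 = 1/24 ✓; 4 stages ⇒ order 4.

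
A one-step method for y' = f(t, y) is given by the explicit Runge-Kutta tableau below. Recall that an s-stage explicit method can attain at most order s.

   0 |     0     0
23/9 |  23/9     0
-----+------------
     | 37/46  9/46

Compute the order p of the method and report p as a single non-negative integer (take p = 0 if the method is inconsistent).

b = (37/46, 9/46)
c = (0, 23/9)
Σ b_i: 37/46·1 + 9/46·1 = 1 ✓
b·c: 9/46·23/9 = 1/2 ✓; 2 stages ⇒ order 2.

2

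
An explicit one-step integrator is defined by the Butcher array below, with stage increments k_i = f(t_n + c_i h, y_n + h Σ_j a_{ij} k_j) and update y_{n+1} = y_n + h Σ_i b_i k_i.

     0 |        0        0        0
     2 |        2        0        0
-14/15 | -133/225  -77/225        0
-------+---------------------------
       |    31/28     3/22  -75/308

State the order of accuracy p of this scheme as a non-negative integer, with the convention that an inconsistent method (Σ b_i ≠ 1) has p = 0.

b = (31/28, 3/22, -75/308)
c = (0, 2, -14/15)
Ac = (0, 0, -154/225)
Σ b_i: 31/28·1 + 3/22·1 + (-75/308)·1 = 1 ✓
b·c: 3/22·2 + (-75/308)·(-14/15) = 1/2 ✓
b·c²: 3/22·4 + (-75/308)·196/225 = 1/3 ✓
b·Ac: (-75/308)·(-154/225) = 1/6 ✓; 3 stages ⇒ order 3.

3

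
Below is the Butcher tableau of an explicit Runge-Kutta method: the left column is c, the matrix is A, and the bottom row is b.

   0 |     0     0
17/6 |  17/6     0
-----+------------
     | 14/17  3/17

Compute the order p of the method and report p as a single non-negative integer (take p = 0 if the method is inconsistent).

2

b = (14/17, 3/17)
c = (0, 17/6)
Σ b_i: 14/17·1 + 3/17·1 = 1 ✓
b·c: 3/17·17/6 = 1/2 ✓; 2 stages ⇒ order 2.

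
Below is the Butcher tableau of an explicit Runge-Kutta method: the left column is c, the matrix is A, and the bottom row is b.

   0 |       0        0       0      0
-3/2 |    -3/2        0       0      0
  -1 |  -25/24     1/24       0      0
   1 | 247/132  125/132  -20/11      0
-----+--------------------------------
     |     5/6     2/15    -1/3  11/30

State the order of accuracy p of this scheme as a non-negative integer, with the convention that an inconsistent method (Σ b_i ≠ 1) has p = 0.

b = (5/6, 2/15, -1/3, 11/30)
c = (0, -3/2, -1, 1)
Ac = (0, 0, -1/16, 35/88)
Σ b_i: 5/6·1 + 2/15·1 + (-1/3)·1 + 11/30·1 = 1 ✓
b·c: 2/15·(-3/2) + (-1/3)·(-1) + 11/30·1 = 1/2 ✓
b·c²: 2/15·9/4 + (-1/3)·1 + 11/30·1 = 1/3 ✓
b·Ac: (-1/3)·(-1/16) + 11/30·35/88 = 1/6 ✓
b·c³: 2/15·(-27/8) + (-1/3)·(-1) + 11/30·1 = 1/4 ✓
b·(c∘Ac): (-1/3)·1/16 + 11/30·35/88 = 1/8 ✓
b·Ac²: (-1/3)·3/32 + 11/30·5/16 = 1/12 ✓
b·A²c: 11/30·5/44 = 1/24 ✓; 4 stages ⇒ order 4.

4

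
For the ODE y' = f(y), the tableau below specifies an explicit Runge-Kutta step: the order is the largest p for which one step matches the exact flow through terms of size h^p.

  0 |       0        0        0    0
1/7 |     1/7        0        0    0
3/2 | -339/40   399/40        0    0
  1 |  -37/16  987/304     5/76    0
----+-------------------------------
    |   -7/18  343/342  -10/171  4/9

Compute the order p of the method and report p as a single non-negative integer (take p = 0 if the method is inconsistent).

4

b = (-7/18, 343/342, -10/171, 4/9)
c = (0, 1/7, 3/2, 1)
Ac = (0, 0, 57/40, 9/16)
Σ b_i: (-7/18)·1 + 343/342·1 + (-10/171)·1 + 4/9·1 = 1 ✓
b·c: 343/342·1/7 + (-10/171)·3/2 + 4/9·1 = 1/2 ✓
b·c²: 343/342·1/49 + (-10/171)·9/4 + 4/9·1 = 1/3 ✓
b·Ac: (-10/171)·57/40 + 4/9·9/16 = 1/6 ✓
b·c³: 343/342·1/343 + (-10/171)·27/8 + 4/9·1 = 1/4 ✓
b·(c∘Ac): (-10/171)·171/80 + 4/9·9/16 = 1/8 ✓
b·Ac²: (-10/171)·57/280 + 4/9·3/14 = 1/12 ✓
b·A²c: 4/9·3/32 = 1/24 ✓; 4 stages ⇒ order 4.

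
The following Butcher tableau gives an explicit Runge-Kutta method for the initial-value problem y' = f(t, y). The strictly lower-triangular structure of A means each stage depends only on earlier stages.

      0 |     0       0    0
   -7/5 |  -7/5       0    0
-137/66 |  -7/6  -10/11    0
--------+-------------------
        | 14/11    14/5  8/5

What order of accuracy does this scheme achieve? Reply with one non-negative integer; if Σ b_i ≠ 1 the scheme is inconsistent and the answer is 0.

0

b = (14/11, 14/5, 8/5)
c = (0, -7/5, -137/66)
Ac = (0, 0, 14/11)
Σ b_i: 14/11·1 + 14/5·1 + 8/5·1 = 312/55 ≠ 1 ⇒ order 0.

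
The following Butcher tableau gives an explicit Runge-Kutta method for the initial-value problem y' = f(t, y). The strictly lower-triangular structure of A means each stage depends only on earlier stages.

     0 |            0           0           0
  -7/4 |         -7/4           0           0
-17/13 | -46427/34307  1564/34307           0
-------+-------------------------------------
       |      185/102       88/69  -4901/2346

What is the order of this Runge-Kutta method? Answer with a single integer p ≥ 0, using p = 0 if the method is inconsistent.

3

b = (185/102, 88/69, -4901/2346)
c = (0, -7/4, -17/13)
Ac = (0, 0, -391/4901)
Σ b_i: 185/102·1 + 88/69·1 + (-4901/2346)·1 = 1 ✓
b·c: 88/69·(-7/4) + (-4901/2346)·(-17/13) = 1/2 ✓
b·c²: 88/69·49/16 + (-4901/2346)·289/169 = 1/3 ✓
b·Ac: (-4901/2346)·(-391/4901) = 1/6 ✓; 3 stages ⇒ order 3.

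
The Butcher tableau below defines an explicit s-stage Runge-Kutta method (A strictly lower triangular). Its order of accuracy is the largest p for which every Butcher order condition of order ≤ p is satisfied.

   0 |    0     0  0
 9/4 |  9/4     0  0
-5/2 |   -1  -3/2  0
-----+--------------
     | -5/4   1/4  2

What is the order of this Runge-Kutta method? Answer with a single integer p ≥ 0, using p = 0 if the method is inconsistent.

1

b = (-5/4, 1/4, 2)
c = (0, 9/4, -5/2)
Ac = (0, 0, -27/8)
Σ b_i: (-5/4)·1 + 1/4·1 + 2·1 = 1 ✓
b·c: 1/4·9/4 + 2·(-5/2) = -71/16 ≠ 1/2 ⇒ order 1.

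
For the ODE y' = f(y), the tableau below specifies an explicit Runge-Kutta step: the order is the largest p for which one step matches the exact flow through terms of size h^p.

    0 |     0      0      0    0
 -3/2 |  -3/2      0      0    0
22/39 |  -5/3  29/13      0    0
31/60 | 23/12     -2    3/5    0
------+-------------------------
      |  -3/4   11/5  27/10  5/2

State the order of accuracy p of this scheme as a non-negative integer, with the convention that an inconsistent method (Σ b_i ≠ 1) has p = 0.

0

b = (-3/4, 11/5, 27/10, 5/2)
c = (0, -3/2, 22/39, 31/60)
Ac = (0, 0, -87/26, 217/65)
Σ b_i: (-3/4)·1 + 11/5·1 + 27/10·1 + 5/2·1 = 133/20 ≠ 1 ⇒ order 0.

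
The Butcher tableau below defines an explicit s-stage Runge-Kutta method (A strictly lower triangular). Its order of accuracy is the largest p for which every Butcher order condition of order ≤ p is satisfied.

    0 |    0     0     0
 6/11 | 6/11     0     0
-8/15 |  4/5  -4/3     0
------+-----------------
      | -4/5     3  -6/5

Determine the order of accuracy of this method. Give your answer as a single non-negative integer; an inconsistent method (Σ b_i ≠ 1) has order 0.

1

b = (-4/5, 3, -6/5)
c = (0, 6/11, -8/15)
Ac = (0, 0, -8/11)
Σ b_i: (-4/5)·1 + 3·1 + (-6/5)·1 = 1 ✓
b·c: 3·6/11 + (-6/5)·(-8/15) = 626/275 ≠ 1/2 ⇒ order 1.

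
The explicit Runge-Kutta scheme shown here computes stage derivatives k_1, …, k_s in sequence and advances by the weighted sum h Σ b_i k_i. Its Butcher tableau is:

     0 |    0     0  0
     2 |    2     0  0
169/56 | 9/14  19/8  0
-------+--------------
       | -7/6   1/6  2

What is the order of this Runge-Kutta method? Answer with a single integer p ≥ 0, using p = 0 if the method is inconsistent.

1

b = (-7/6, 1/6, 2)
c = (0, 2, 169/56)
Ac = (0, 0, 19/4)
Σ b_i: (-7/6)·1 + 1/6·1 + 2·1 = 1 ✓
b·c: 1/6·2 + 2·169/56 = 535/84 ≠ 1/2 ⇒ order 1.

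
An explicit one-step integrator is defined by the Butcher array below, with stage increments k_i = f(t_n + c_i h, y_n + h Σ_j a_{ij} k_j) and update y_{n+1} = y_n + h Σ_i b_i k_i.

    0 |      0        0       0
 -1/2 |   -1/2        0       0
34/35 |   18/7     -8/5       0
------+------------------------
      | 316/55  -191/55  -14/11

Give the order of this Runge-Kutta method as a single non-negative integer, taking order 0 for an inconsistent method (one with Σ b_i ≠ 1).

b = (316/55, -191/55, -14/11)
c = (0, -1/2, 34/35)
Ac = (0, 0, 4/5)
Σ b_i: 316/55·1 + (-191/55)·1 + (-14/11)·1 = 1 ✓
b·c: (-191/55)·(-1/2) + (-14/11)·34/35 = 1/2 ✓
b·c²: (-191/55)·1/4 + (-14/11)·1156/1225 = -15933/7700 ≠ 1/3 ⇒ order 2.
b·Ac: (-14/11)·4/5 = -56/55 ≠ 1/6

2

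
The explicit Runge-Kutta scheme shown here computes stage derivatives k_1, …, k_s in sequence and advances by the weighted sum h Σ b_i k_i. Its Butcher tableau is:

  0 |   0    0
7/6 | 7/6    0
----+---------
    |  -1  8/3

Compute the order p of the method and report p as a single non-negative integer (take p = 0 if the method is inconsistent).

0

b = (-1, 8/3)
c = (0, 7/6)
Σ b_i: (-1)·1 + 8/3·1 = 5/3 ≠ 1 ⇒ order 0.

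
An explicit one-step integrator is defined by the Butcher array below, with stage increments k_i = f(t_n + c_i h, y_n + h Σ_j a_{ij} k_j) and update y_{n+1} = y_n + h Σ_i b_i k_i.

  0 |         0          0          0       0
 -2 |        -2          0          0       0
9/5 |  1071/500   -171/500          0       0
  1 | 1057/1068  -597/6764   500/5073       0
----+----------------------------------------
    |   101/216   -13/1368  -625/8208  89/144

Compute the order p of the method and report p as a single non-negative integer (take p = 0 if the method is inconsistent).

b = (101/216, -13/1368, -625/8208, 89/144)
c = (0, -2, 9/5, 1)
Ac = (0, 0, 171/250, 63/178)
Σ b_i: 101/216·1 + (-13/1368)·1 + (-625/8208)·1 + 89/144·1 = 1 ✓
b·c: (-13/1368)·(-2) + (-625/8208)·9/5 + 89/144·1 = 1/2 ✓
b·c²: (-13/1368)·4 + (-625/8208)·81/25 + 89/144·1 = 1/3 ✓
b·Ac: (-625/8208)·171/250 + 89/144·63/178 = 1/6 ✓
b·c³: (-13/1368)·(-8) + (-625/8208)·729/125 + 89/144·1 = 1/4 ✓
b·(c∘Ac): (-625/8208)·1539/1250 + 89/144·63/178 = 1/8 ✓
b·Ac²: (-625/8208)·(-171/125) + 89/144·(-3/89) = 1/12 ✓
b·A²c: 89/144·6/89 = 1/24 ✓; 4 stages ⇒ order 4.

4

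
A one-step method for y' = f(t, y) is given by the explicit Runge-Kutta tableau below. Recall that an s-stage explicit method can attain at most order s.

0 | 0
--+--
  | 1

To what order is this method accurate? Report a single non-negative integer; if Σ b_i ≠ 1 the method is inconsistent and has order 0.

b = (1)
c = (0)
Σ b_i: 1·1 = 1 ✓; 1 stage ⇒ order 1.

1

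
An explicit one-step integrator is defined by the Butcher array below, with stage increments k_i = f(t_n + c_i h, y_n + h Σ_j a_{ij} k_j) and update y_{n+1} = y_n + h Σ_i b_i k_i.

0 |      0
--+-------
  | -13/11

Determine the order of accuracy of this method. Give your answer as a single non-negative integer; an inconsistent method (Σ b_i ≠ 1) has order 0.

b = (-13/11)
c = (0)
Σ b_i: (-13/11)·1 = -13/11 ≠ 1 ⇒ order 0.

0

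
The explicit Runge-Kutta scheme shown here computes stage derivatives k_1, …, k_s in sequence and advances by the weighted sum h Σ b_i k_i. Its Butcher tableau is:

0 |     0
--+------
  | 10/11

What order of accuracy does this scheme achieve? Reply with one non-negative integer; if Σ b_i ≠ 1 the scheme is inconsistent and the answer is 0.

b = (10/11)
c = (0)
Σ b_i: 10/11·1 = 10/11 ≠ 1 ⇒ order 0.

0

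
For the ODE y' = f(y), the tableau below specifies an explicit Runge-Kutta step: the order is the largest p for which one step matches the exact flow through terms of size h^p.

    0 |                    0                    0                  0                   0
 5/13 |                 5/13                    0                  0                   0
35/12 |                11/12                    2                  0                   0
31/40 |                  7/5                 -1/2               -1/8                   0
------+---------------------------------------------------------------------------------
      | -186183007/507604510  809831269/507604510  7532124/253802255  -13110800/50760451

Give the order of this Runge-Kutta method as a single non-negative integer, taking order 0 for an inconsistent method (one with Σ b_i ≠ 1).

3

b = (-186183007/507604510, 809831269/507604510, 7532124/253802255, -13110800/50760451)
c = (0, 5/13, 35/12, 31/40)
Ac = (0, 0, 10/13, -695/1248)
Σ b_i: (-186183007/507604510)·1 + 809831269/507604510·1 + 7532124/253802255·1 + (-13110800/50760451)·1 = 1 ✓
b·c: 809831269/507604510·5/13 + 7532124/253802255·35/12 + (-13110800/50760451)·31/40 = 1/2 ✓
b·c²: 809831269/507604510·25/169 + 7532124/253802255·1225/144 + (-13110800/50760451)·961/1600 = 1/3 ✓
b·Ac: 7532124/253802255·10/13 + (-13110800/50760451)·(-695/1248) = 1/6 ✓
b·c³: 809831269/507604510·125/2197 + 7532124/253802255·42875/1728 + (-13110800/50760451)·29791/64000 = 95958768533/135747948960 ≠ 1/4 ⇒ order 3.
b·(c∘Ac): 7532124/253802255·175/78 + (-13110800/50760451)·(-4309/9984) = 5639897045/31674521424 ≠ 1/8
b·Ac²: 7532124/253802255·50/169 + (-13110800/50760451)·(-221425/194688) = 2053453955/6787397448 ≠ 1/12
b·A²c: (-13110800/50760451)·(-5/52) = 16388500/659885863 ≠ 1/24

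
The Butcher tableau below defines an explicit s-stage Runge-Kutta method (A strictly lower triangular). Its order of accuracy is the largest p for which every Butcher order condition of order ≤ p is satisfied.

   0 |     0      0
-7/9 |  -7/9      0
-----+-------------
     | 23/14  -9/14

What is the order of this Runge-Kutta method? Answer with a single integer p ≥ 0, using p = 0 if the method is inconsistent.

b = (23/14, -9/14)
c = (0, -7/9)
Σ b_i: 23/14·1 + (-9/14)·1 = 1 ✓
b·c: (-9/14)·(-7/9) = 1/2 ✓; 2 stages ⇒ order 2.

2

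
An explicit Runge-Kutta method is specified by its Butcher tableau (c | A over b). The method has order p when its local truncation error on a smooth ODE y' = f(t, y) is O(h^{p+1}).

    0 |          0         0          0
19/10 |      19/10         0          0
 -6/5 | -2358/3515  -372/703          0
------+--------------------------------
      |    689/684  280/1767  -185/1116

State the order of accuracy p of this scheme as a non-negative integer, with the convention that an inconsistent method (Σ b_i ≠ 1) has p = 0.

3

b = (689/684, 280/1767, -185/1116)
c = (0, 19/10, -6/5)
Ac = (0, 0, -186/185)
Σ b_i: 689/684·1 + 280/1767·1 + (-185/1116)·1 = 1 ✓
b·c: 280/1767·19/10 + (-185/1116)·(-6/5) = 1/2 ✓
b·c²: 280/1767·361/100 + (-185/1116)·36/25 = 1/3 ✓
b·Ac: (-185/1116)·(-186/185) = 1/6 ✓; 3 stages ⇒ order 3.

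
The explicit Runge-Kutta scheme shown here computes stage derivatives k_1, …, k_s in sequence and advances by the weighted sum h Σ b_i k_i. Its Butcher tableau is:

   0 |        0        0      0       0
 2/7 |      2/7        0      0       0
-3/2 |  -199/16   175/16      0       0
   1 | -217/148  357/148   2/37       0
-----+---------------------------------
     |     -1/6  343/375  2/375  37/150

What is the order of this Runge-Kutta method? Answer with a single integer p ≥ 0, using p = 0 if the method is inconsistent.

b = (-1/6, 343/375, 2/375, 37/150)
c = (0, 2/7, -3/2, 1)
Ac = (0, 0, 25/8, 45/74)
Σ b_i: (-1/6)·1 + 343/375·1 + 2/375·1 + 37/150·1 = 1 ✓
b·c: 343/375·2/7 + 2/375·(-3/2) + 37/150·1 = 1/2 ✓
b·c²: 343/375·4/49 + 2/375·9/4 + 37/150·1 = 1/3 ✓
b·Ac: 2/375·25/8 + 37/150·45/74 = 1/6 ✓
b·c³: 343/375·8/343 + 2/375·(-27/8) + 37/150·1 = 1/4 ✓
b·(c∘Ac): 2/375·(-75/16) + 37/150·45/74 = 1/8 ✓
b·Ac²: 2/375·25/28 + 37/150·165/518 = 1/12 ✓
b·A²c: 37/150·25/148 = 1/24 ✓; 4 stages ⇒ order 4.

4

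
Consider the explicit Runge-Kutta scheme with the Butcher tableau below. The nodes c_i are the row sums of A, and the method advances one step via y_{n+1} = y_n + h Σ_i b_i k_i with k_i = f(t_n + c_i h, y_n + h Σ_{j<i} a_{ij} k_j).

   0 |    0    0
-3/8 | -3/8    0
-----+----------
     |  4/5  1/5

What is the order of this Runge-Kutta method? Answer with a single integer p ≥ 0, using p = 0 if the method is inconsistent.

b = (4/5, 1/5)
c = (0, -3/8)
Σ b_i: 4/5·1 + 1/5·1 = 1 ✓
b·c: 1/5·(-3/8) = -3/40 ≠ 1/2 ⇒ order 1.

1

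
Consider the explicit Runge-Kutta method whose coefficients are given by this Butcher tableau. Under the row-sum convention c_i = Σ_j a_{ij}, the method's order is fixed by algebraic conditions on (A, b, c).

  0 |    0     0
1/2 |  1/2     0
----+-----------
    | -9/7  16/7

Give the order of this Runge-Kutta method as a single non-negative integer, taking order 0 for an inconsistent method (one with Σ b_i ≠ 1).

1

b = (-9/7, 16/7)
c = (0, 1/2)
Σ b_i: (-9/7)·1 + 16/7·1 = 1 ✓
b·c: 16/7·1/2 = 8/7 ≠ 1/2 ⇒ order 1.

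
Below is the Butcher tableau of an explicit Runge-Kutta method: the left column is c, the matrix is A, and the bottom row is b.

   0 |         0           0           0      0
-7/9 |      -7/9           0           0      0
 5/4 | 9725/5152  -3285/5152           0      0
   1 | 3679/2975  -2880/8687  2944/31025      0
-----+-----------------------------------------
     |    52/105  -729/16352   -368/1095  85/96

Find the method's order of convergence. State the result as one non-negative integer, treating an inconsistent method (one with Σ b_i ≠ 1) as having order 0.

4

b = (52/105, -729/16352, -368/1095, 85/96)
c = (0, -7/9, 5/4, 1)
Ac = (0, 0, 365/736, 32/85)
Σ b_i: 52/105·1 + (-729/16352)·1 + (-368/1095)·1 + 85/96·1 = 1 ✓
b·c: (-729/16352)·(-7/9) + (-368/1095)·5/4 + 85/96·1 = 1/2 ✓
b·c²: (-729/16352)·49/81 + (-368/1095)·25/16 + 85/96·1 = 1/3 ✓
b·Ac: (-368/1095)·365/736 + 85/96·32/85 = 1/6 ✓
b·c³: (-729/16352)·(-343/729) + (-368/1095)·125/64 + 85/96·1 = 1/4 ✓
b·(c∘Ac): (-368/1095)·1825/2944 + 85/96·32/85 = 1/8 ✓
b·Ac²: (-368/1095)·(-2555/6624) + 85/96·(-8/153) = 1/12 ✓
b·A²c: 85/96·4/85 = 1/24 ✓; 4 stages ⇒ order 4.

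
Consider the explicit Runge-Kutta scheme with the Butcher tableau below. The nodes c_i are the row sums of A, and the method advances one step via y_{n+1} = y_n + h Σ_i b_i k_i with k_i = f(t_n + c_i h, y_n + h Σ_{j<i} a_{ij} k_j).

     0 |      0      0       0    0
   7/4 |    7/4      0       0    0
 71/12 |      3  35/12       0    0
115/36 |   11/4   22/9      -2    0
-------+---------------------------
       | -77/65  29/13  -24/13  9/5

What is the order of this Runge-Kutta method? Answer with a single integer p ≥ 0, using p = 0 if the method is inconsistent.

b = (-77/65, 29/13, -24/13, 9/5)
c = (0, 7/4, 71/12, 115/36)
Ac = (0, 0, 245/48, -68/9)
Σ b_i: (-77/65)·1 + 29/13·1 + (-24/13)·1 + 9/5·1 = 1 ✓
b·c: 29/13·7/4 + (-24/13)·71/12 + 9/5·115/36 = -33/26 ≠ 1/2 ⇒ order 1.

1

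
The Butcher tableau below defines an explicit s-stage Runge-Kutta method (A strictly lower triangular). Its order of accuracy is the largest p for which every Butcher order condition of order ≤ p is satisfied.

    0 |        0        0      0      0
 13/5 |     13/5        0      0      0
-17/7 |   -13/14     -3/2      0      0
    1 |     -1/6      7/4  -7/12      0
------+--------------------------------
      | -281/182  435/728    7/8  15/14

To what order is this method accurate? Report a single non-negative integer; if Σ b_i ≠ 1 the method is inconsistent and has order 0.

2

b = (-281/182, 435/728, 7/8, 15/14)
c = (0, 13/5, -17/7, 1)
Ac = (0, 0, -39/10, 179/30)
Σ b_i: (-281/182)·1 + 435/728·1 + 7/8·1 + 15/14·1 = 1 ✓
b·c: 435/728·13/5 + 7/8·(-17/7) + 15/14·1 = 1/2 ✓
b·c²: 435/728·169/25 + 7/8·289/49 + 15/14·1 = 719/70 ≠ 1/3 ⇒ order 2.
b·Ac: 7/8·(-39/10) + 15/14·179/30 = 1669/560 ≠ 1/6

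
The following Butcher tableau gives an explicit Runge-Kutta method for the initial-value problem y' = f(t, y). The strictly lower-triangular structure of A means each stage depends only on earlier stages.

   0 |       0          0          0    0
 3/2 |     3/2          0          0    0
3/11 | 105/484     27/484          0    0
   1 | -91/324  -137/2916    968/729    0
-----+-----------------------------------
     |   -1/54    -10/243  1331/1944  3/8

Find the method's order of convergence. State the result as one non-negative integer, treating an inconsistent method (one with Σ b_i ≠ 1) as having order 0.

4

b = (-1/54, -10/243, 1331/1944, 3/8)
c = (0, 3/2, 3/11, 1)
Ac = (0, 0, 81/968, 7/24)
Σ b_i: (-1/54)·1 + (-10/243)·1 + 1331/1944·1 + 3/8·1 = 1 ✓
b·c: (-10/243)·3/2 + 1331/1944·3/11 + 3/8·1 = 1/2 ✓
b·c²: (-10/243)·9/4 + 1331/1944·9/121 + 3/8·1 = 1/3 ✓
b·Ac: 1331/1944·81/968 + 3/8·7/24 = 1/6 ✓
b·c³: (-10/243)·27/8 + 1331/1944·27/1331 + 3/8·1 = 1/4 ✓
b·(c∘Ac): 1331/1944·243/10648 + 3/8·7/24 = 1/8 ✓
b·Ac²: 1331/1944·243/1936 + 3/8·(-1/144) = 1/12 ✓
b·A²c: 3/8·1/9 = 1/24 ✓; 4 stages ⇒ order 4.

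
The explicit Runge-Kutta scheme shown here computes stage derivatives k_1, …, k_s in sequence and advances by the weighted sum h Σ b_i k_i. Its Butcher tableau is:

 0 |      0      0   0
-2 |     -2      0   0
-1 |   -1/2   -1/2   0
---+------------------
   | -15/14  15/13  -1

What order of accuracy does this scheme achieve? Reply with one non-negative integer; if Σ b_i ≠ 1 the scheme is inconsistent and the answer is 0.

b = (-15/14, 15/13, -1)
c = (0, -2, -1)
Ac = (0, 0, 1)
Σ b_i: (-15/14)·1 + 15/13·1 + (-1)·1 = -167/182 ≠ 1 ⇒ order 0.

0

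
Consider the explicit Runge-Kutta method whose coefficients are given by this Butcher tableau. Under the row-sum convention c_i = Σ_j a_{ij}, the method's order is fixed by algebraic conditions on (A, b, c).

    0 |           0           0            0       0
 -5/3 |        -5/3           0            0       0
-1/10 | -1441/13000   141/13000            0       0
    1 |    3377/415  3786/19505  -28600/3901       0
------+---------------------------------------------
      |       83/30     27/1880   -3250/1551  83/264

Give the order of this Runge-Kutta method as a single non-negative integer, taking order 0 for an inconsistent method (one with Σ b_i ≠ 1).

4

b = (83/30, 27/1880, -3250/1551, 83/264)
c = (0, -5/3, -1/10, 1)
Ac = (0, 0, -47/2600, 34/83)
Σ b_i: 83/30·1 + 27/1880·1 + (-3250/1551)·1 + 83/264·1 = 1 ✓
b·c: 27/1880·(-5/3) + (-3250/1551)·(-1/10) + 83/264·1 = 1/2 ✓
b·c²: 27/1880·25/9 + (-3250/1551)·1/100 + 83/264·1 = 1/3 ✓
b·Ac: (-3250/1551)·(-47/2600) + 83/264·34/83 = 1/6 ✓
b·c³: 27/1880·(-125/27) + (-3250/1551)·(-1/1000) + 83/264·1 = 1/4 ✓
b·(c∘Ac): (-3250/1551)·47/26000 + 83/264·34/83 = 1/8 ✓
b·Ac²: (-3250/1551)·47/1560 + 83/264·116/249 = 1/12 ✓
b·A²c: 83/264·11/83 = 1/24 ✓; 4 stages ⇒ order 4.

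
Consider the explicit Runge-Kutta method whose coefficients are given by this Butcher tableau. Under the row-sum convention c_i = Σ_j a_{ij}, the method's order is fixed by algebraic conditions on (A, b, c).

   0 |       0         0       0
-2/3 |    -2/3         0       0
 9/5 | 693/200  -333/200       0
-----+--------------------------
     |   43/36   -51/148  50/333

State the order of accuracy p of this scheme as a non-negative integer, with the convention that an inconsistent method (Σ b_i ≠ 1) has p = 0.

3

b = (43/36, -51/148, 50/333)
c = (0, -2/3, 9/5)
Ac = (0, 0, 111/100)
Σ b_i: 43/36·1 + (-51/148)·1 + 50/333·1 = 1 ✓
b·c: (-51/148)·(-2/3) + 50/333·9/5 = 1/2 ✓
b·c²: (-51/148)·4/9 + 50/333·81/25 = 1/3 ✓
b·Ac: 50/333·111/100 = 1/6 ✓; 3 stages ⇒ order 3.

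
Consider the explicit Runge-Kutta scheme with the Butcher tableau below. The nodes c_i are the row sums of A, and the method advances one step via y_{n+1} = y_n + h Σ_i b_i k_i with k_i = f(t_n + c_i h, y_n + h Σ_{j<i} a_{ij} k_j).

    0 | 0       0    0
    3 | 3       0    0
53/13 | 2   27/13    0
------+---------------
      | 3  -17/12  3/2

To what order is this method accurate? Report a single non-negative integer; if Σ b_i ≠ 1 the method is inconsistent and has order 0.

b = (3, -17/12, 3/2)
c = (0, 3, 53/13)
Ac = (0, 0, 81/13)
Σ b_i: 3·1 + (-17/12)·1 + 3/2·1 = 37/12 ≠ 1 ⇒ order 0.

0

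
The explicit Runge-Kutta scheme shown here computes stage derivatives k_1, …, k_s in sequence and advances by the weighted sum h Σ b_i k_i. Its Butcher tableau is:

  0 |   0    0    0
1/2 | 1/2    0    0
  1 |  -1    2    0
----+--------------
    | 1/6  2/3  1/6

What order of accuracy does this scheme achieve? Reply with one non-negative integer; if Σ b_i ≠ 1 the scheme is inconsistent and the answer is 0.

b = (1/6, 2/3, 1/6)
c = (0, 1/2, 1)
Ac = (0, 0, 1)
Σ b_i: 1/6·1 + 2/3·1 + 1/6·1 = 1 ✓
b·c: 2/3·1/2 + 1/6·1 = 1/2 ✓
b·c²: 2/3·1/4 + 1/6·1 = 1/3 ✓
b·Ac: 1/6·1 = 1/6 ✓; 3 stages ⇒ order 3.

3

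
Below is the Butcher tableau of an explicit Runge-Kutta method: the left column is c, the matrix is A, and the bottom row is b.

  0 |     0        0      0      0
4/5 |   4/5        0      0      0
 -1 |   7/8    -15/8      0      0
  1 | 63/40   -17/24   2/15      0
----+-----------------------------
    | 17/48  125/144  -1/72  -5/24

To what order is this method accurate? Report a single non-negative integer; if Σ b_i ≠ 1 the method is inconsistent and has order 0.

4

b = (17/48, 125/144, -1/72, -5/24)
c = (0, 4/5, -1, 1)
Ac = (0, 0, -3/2, -7/10)
Σ b_i: 17/48·1 + 125/144·1 + (-1/72)·1 + (-5/24)·1 = 1 ✓
b·c: 125/144·4/5 + (-1/72)·(-1) + (-5/24)·1 = 1/2 ✓
b·c²: 125/144·16/25 + (-1/72)·1 + (-5/24)·1 = 1/3 ✓
b·Ac: (-1/72)·(-3/2) + (-5/24)·(-7/10) = 1/6 ✓
b·c³: 125/144·64/125 + (-1/72)·(-1) + (-5/24)·1 = 1/4 ✓
b·(c∘Ac): (-1/72)·3/2 + (-5/24)·(-7/10) = 1/8 ✓
b·Ac²: (-1/72)·(-6/5) + (-5/24)·(-8/25) = 1/12 ✓
b·A²c: (-5/24)·(-1/5) = 1/24 ✓; 4 stages ⇒ order 4.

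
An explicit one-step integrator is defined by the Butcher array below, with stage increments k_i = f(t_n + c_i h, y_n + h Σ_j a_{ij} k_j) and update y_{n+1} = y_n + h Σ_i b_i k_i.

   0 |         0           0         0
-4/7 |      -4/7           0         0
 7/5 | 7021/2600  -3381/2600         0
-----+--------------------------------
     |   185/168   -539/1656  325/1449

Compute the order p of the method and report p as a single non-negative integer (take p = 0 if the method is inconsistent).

3

b = (185/168, -539/1656, 325/1449)
c = (0, -4/7, 7/5)
Ac = (0, 0, 483/650)
Σ b_i: 185/168·1 + (-539/1656)·1 + 325/1449·1 = 1 ✓
b·c: (-539/1656)·(-4/7) + 325/1449·7/5 = 1/2 ✓
b·c²: (-539/1656)·16/49 + 325/1449·49/25 = 1/3 ✓
b·Ac: 325/1449·483/650 = 1/6 ✓; 3 stages ⇒ order 3.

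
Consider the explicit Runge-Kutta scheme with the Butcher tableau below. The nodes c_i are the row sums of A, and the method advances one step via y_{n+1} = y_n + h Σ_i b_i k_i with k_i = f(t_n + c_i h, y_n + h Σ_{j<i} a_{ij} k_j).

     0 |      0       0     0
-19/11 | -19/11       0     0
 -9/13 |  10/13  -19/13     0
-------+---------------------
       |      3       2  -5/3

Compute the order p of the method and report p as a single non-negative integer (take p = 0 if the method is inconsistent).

0

b = (3, 2, -5/3)
c = (0, -19/11, -9/13)
Ac = (0, 0, 361/143)
Σ b_i: 3·1 + 2·1 + (-5/3)·1 = 10/3 ≠ 1 ⇒ order 0.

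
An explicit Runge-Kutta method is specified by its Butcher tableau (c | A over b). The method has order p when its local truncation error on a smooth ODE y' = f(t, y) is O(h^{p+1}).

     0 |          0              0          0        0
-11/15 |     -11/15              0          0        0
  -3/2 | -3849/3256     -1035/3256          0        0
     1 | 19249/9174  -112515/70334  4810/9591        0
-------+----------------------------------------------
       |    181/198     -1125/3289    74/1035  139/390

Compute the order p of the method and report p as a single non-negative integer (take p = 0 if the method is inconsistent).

b = (181/198, -1125/3289, 74/1035, 139/390)
c = (0, -11/15, -3/2, 1)
Ac = (0, 0, 69/296, 117/278)
Σ b_i: 181/198·1 + (-1125/3289)·1 + 74/1035·1 + 139/390·1 = 1 ✓
b·c: (-1125/3289)·(-11/15) + 74/1035·(-3/2) + 139/390·1 = 1/2 ✓
b·c²: (-1125/3289)·121/225 + 74/1035·9/4 + 139/390·1 = 1/3 ✓
b·Ac: 74/1035·69/296 + 139/390·117/278 = 1/6 ✓
b·c³: (-1125/3289)·(-1331/3375) + 74/1035·(-27/8) + 139/390·1 = 1/4 ✓
b·(c∘Ac): 74/1035·(-207/592) + 139/390·117/278 = 1/8 ✓
b·Ac²: 74/1035·(-253/1480) + 139/390·559/2085 = 1/12 ✓
b·A²c: 139/390·65/556 = 1/24 ✓; 4 stages ⇒ order 4.

4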